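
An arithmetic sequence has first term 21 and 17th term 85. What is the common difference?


d = (aₙ - a₁)/(n-1)
= (85 - 21)/(17-1)
= 64/16 = 4

d = 4


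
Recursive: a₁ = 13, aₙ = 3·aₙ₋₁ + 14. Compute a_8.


Computing step by step:
a_1 = 13
a_2 = 53
a_3 = 173
a_4 = 533
a_5 = 1613
a_6 = 4853
a_7 = 14573
a_8 = 43733


a_8 = 43733


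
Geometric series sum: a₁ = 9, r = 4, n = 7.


Sₙ = 9×(4^7 - 1)/(4 - 1)
= 9×(16384 - 1)/3
= 9×16383/3
= 49149

S_7 = 49149


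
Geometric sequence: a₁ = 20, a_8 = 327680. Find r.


r^(n-1) = aₙ/a₁
r^7 = 327680/20 = 16384
r = 16384^(1/7)
= 4

r = 4


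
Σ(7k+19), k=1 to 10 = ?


Σ(7k+19) = 7·Σk + 19·n
= 7·55 + 19·10
= 385 + 190 = 575

Σ = 575


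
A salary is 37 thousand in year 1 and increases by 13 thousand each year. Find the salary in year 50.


aₙ = a₁ + (n-1)d
= 37 + (50-1)×13
= 37 + 637
= 674

a_50 = 674


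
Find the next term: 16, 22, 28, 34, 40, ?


Pattern: arithmetic (d=6)
Terms: 16, 22, 28, 34, 40
Next term = 46

Next term = 46


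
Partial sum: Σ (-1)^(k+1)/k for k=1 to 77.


S = 1 - 1/2 + 1/3 - 1/4 + 1/5 - 1/6 + 1/7 - 1/8 ± ...
= 0.6996
(Full series converges to +ln(2) ≈ +0.6931)

S_77 = 0.6996


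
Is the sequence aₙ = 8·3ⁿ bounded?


aₙ = 8·3ⁿ → as n→∞, aₙ→∞ (since base 3 > 1)
No finite upper bound exists
The sequence is UNBOUNDED

Unbounded (aₙ → ∞ as n → ∞)


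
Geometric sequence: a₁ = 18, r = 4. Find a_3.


aₙ = a₁·r^(n-1)
= 18×4^2
= 18×16
= 288

a_3 = 288


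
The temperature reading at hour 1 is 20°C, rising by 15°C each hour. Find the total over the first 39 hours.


aₙ = 20 + (39-1)×15 = 590
Sₙ = n(a₁+aₙ)/2 = 39×(20+590)/2
= 39×610/2 = 11895

S_39 = 11895


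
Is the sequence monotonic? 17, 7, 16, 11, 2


Differences: -10, 9, -5, -9
Difference at position 2 is +9 (> 0) but position 1 is -10 (< 0) — sequence both rises and falls
→ NOT monotonic

Not monotonic


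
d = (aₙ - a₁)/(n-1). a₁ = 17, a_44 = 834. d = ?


d = (aₙ - a₁)/(n-1)
= (834 - 17)/(44-1)
= 817/43 = 19

d = 19


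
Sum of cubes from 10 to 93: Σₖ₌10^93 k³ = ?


Σₖ₌10^93 k³ = [93·94/2]² − [9·10/2]²
= 19105641 − 2025 = 19103616

Σk³ = 19103616


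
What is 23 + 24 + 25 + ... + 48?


Σₖ₌23^48 k = Σₖ₌₁^48 k − Σₖ₌₁^22 k
= 48·49/2 − 22·23/2
= 1176 − 253 = 923

Σk = 923


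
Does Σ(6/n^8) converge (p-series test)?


p-series test: Σ c/n^p converges if p > 1, diverges if p ≤ 1 (constant c > 0 doesn't affect convergence).
p = 8
8 > 1 → CONVERGES

Converges (p = 8 > 1)


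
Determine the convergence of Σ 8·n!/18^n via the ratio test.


aₙ = 8·n!/18^n
a_{n+1}/aₙ = (n+1)!/18^(n+1) × 18^n/n!  (constant 8 cancels)
= (n+1)/18
L = lim(n→∞) (n+1)/18 = ∞
L > 1 → series DIVERGES

Diverges (ratio test: L = ∞ > 1)


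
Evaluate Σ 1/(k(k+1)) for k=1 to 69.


1/(k(k+1)) = 1/k - 1/(k+1) (partial fractions)
Telescoping: Σ = 1 - 1/70 = 69/70

Sum = 69/70


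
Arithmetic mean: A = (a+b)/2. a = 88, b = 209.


AM = (88 + 209)/2 = 297/2 = 148.5

AM = 148.5


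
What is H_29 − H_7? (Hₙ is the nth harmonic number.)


Σₖ₌8^29 1/k = 1/8 + 1/9 + 1/10 + ... + 1/29
= 3188050002127/2329089562800
≈ 1.3688

Sum = 3188050002127/2329089562800 ≈ 1.3688


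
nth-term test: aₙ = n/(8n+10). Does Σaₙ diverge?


lim(n→∞) n/(8n+10) = 1/8 = 1/8  (divide numerator and denominator by n)
lim aₙ = 1/8 ≠ 0 → series DIVERGES

Diverges (lim aₙ = 1/8 ≠ 0)


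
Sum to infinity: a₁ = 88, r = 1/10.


S∞ = a₁/(1-r) = 88/(1 - 1/10)
= 88/(9/10)
= 880/9

S∞ = 880/9


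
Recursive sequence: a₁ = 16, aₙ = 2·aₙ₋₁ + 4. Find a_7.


Computing step by step:
a_1 = 16
a_2 = 36
a_3 = 76
a_4 = 156
a_5 = 316
a_6 = 636
a_7 = 1276


a_7 = 1276


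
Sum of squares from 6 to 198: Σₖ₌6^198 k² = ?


Σₖ₌6^198 k² = Σₖ₌₁^198 k² − Σₖ₌₁^5 k²
= 198·199·397/6 − 5·6·11/6
= 2607099 − 55 = 2607044

Σk² = 2607044


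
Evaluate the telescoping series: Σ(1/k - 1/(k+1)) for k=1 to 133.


Telescoping: adjacent terms cancel.
= 1/1 - 1/134
= 1 - 1/134 = 133/134

Sum = 133/134


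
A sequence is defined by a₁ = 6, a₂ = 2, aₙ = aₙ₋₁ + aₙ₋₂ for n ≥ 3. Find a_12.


Computing iteratively: 6, 2, 8, 10, 18, 28, 46, 74, 120, 194, 314, 508
a_12 = 508

a_12 = 508


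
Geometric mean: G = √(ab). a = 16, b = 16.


GM = √(16×16) = √256 = 16

GM = 16


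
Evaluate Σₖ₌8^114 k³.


Σₖ₌8^114 k³ = [114·115/2]² − [7·8/2]²
= 42968025 − 784 = 42967241

Σk³ = 42967241


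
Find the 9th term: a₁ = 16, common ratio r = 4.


aₙ = a₁·r^(n-1)
= 16×4^8
= 16×65536
= 1048576

a_9 = 1048576


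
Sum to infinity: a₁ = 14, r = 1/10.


S∞ = a₁/(1-r) = 14/(1 - 1/10)
= 14/(9/10)
= 140/9

S∞ = 140/9


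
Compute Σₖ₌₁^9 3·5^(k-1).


Sₙ = 3×(5^9 - 1)/(5 - 1)
= 3×(1953125 - 1)/4
= 3×1953124/4
= 1464843

S_9 = 1464843


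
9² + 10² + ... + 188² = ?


Σₖ₌9^188 k² = Σₖ₌₁^188 k² − Σₖ₌₁^8 k²
= 188·189·377/6 − 8·9·17/6
= 2232594 − 204 = 2232390

Σk² = 2232390


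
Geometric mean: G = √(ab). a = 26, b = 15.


GM = √(26×15) = √390 = 19.7484

GM = 19.7484


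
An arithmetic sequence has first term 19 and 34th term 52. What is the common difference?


d = (aₙ - a₁)/(n-1)
= (52 - 19)/(34-1)
= 33/33 = 1

d = 1


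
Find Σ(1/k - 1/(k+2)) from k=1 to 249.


Telescoping with gap 2: two head and two tail terms survive.
= (1 + 1/2) - (1/250 + 1/251)
= 3/2 - 1/250 - 1/251 = 46812/31375

Sum = 46812/31375


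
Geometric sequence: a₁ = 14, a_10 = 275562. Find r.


r^(n-1) = aₙ/a₁
r^9 = 275562/14 = 19683
r = 19683^(1/9)
= 3

r = 3


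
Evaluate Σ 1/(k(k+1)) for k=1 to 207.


1/(k(k+1)) = 1/k - 1/(k+1) (partial fractions)
Telescoping: Σ = 1 - 1/208 = 207/208

Sum = 207/208


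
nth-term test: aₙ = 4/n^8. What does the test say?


lim(n→∞) 4/n^8 = 0
lim aₙ = 0 → nth-term test is INCONCLUSIVE
(Need other tests; this is actually a convergent p-series with p=8 > 1)

Inconclusive (lim aₙ = 0; need another test)


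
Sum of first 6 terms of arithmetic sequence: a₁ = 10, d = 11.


aₙ = 10 + (6-1)×11 = 65
Sₙ = n(a₁+aₙ)/2 = 6×(10+65)/2
= 6×75/2 = 225

S_6 = 225


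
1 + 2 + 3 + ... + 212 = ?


n(n+1)/2 = 212×213/2 = 45156/2 = 22578

Σk = 22578


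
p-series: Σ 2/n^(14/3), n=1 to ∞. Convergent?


p-series test: Σ c/n^p converges if p > 1, diverges if p ≤ 1 (constant c > 0 doesn't affect convergence).
p = 14/3
14/3 > 1 → CONVERGES

Converges (p = 14/3 > 1)


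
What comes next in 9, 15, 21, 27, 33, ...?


Pattern: arithmetic (d=6)
Terms: 9, 15, 21, 27, 33
Next term = 39

Next term = 39


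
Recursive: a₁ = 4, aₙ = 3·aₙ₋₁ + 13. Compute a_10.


Computing step by step:
a_1 = 4
a_2 = 25
a_3 = 88
a_4 = 277
a_5 = 844
a_6 = 2545
a_7 = 7648
a_8 = 22957
a_9 = 68884
a_10 = 206665


a_10 = 206665


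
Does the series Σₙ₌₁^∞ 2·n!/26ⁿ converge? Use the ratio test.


aₙ = 2·n!/26^n
a_{n+1}/aₙ = (n+1)!/26^(n+1) × 26^n/n!  (constant 2 cancels)
= (n+1)/26
L = lim(n→∞) (n+1)/26 = ∞
L > 1 → series DIVERGES

Diverges (ratio test: L = ∞ > 1)


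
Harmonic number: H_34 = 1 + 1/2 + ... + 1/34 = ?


H_34 = 1/1 + 1/2 + 1/3 + ... + 1/34
= 54062195834749/13127595717600
≈ 4.1182

H_34 = 54062195834749/13127595717600 ≈ 4.1182


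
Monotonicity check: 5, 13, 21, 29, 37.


Differences: 8, 8, 8, 8
All differences > 0 → strictly INCREASING

Monotonically increasing


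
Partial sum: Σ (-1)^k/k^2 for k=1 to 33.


S = -1 + 1/4 - 1/9 + 1/16 - 1/25 + 1/36 - 1/49 + 1/64 ± ...
= -0.8229
(Full series converges to -π²/12 ≈ -0.8225)

S_33 = -0.8229


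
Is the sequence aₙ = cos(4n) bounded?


For all n, -1 ≤ cos(4n) ≤ 1, so -1 ≤ cos(4n) ≤ 1
Lower bound: -1, Upper bound: 1
The sequence IS bounded

Bounded (-1 ≤ aₙ ≤ 1)


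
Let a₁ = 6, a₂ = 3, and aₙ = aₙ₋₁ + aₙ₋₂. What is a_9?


Computing iteratively: 6, 3, 9, 12, 21, 33, 54, 87, 141
a_9 = 141

a_9 = 141


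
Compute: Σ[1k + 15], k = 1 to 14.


Σ(1k+15) = 1·Σk + 15·n
= 1·105 + 15·14
= 105 + 210 = 315

Σ = 315


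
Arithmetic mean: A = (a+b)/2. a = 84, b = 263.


AM = (84 + 263)/2 = 347/2 = 173.5

AM = 173.5


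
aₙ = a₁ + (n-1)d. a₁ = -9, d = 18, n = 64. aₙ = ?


aₙ = a₁ + (n-1)d
= -9 + (64-1)×18
= -9 + 1134
= 1125

a_64 = 1125


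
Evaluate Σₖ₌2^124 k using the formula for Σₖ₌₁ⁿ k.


Σₖ₌2^124 k = Σₖ₌₁^124 k − Σₖ₌₁^1 k
= 124·125/2 − 1·2/2
= 7750 − 1 = 7749

Σk = 7749


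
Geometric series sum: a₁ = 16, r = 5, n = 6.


Sₙ = 16×(5^6 - 1)/(5 - 1)
= 16×(15625 - 1)/4
= 16×15624/4
= 62496

S_6 = 62496


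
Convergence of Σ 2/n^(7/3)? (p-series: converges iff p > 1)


p-series test: Σ c/n^p converges if p > 1, diverges if p ≤ 1 (constant c > 0 doesn't affect convergence).
p = 7/3
7/3 > 1 → CONVERGES

Converges (p = 7/3 > 1)


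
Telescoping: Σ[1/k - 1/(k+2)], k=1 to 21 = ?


Telescoping with gap 2: two head and two tail terms survive.
= (1 + 1/2) - (1/22 + 1/23)
= 3/2 - 1/22 - 1/23 = 357/253

Sum = 357/253


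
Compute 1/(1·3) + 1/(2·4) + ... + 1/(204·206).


1/(k(k+2)) = (1/2)·(1/k - 1/(k+2)) (partial fractions)
Telescoping: Σ = (1/2)·(1 + 1/2 - 1/205 - 1/206) = 31467/42230

Sum = 31467/42230


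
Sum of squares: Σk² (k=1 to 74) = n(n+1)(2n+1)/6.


n = 74
n(n+1)(2n+1)/6 = 74×75×149/6
= 826950/6 = 137825

Σk² = 137825


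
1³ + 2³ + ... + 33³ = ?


n(n+1)/2 = 33×34/2 = 561
Σk³ = 561² = 314721

Σk³ = 314721


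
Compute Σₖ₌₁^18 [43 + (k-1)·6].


aₙ = 43 + (18-1)×6 = 145
Sₙ = n(a₁+aₙ)/2 = 18×(43+145)/2
= 18×188/2 = 1692

S_18 = 1692


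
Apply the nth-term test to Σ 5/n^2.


lim(n→∞) 5/n^2 = 0
lim aₙ = 0 → nth-term test is INCONCLUSIVE
(Need other tests; this is actually a convergent p-series with p=2 > 1)

Inconclusive (lim aₙ = 0; need another test)


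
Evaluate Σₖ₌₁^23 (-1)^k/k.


S = -1 + 1/2 - 1/3 + 1/4 - 1/5 + 1/6 - 1/7 + 1/8 ± ...
= -0.7144
(Full series converges to -ln(2) ≈ -0.6931)

S_23 = -0.7144


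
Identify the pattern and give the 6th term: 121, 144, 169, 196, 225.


Pattern: perfect squares: n²
Terms: 121, 144, 169, 196, 225
Next term = 256

Next term = 256


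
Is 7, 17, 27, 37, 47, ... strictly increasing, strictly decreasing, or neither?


Differences: 10, 10, 10, 10
All differences > 0 → strictly INCREASING

Monotonically increasing


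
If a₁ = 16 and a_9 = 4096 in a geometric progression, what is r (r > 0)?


r^(n-1) = aₙ/a₁
r^8 = 4096/16 = 256
r = 256^(1/8)
= ±2; taking r > 0 gives r = 2

r = 2


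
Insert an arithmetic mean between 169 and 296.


AM = (169 + 296)/2 = 465/2 = 232.5

AM = 232.5


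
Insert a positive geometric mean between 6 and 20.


GM = √(6×20) = √120 = 10.9545

GM = 10.9545


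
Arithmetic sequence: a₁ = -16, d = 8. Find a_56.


aₙ = a₁ + (n-1)d
= -16 + (56-1)×8
= -16 + 440
= 424

a_56 = 424


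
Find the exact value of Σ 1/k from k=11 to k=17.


Σₖ₌11^17 1/k = 1/11 + 1/12 + 1/13 + 1/14 + 1/15 + 1/16 + 1/17
= 695089/1361360
≈ 0.5106

Sum = 695089/1361360 ≈ 0.5106


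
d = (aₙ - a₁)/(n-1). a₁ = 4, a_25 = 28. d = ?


d = (aₙ - a₁)/(n-1)
= (28 - 4)/(25-1)
= 24/24 = 1

d = 1


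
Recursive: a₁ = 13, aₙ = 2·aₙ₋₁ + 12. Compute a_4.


Computing step by step:
a_1 = 13
a_2 = 38
a_3 = 88
a_4 = 188


a_4 = 188


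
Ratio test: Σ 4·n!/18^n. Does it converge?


aₙ = 4·n!/18^n
a_{n+1}/aₙ = (n+1)!/18^(n+1) × 18^n/n!  (constant 4 cancels)
= (n+1)/18
L = lim(n→∞) (n+1)/18 = ∞
L > 1 → series DIVERGES

Diverges (ratio test: L = ∞ > 1)


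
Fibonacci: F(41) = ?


Fibonacci sequence: 1, 1, 2, 3, 5, 8, 13, 21, 34, 55, 89, ...
F(41) = 165580141

F(41) = 165580141


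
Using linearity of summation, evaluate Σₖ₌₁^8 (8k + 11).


Σ(8k+11) = 8·Σk + 11·n
= 8·36 + 11·8
= 288 + 88 = 376

Σ = 376


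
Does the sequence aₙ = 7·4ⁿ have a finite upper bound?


aₙ = 7·4ⁿ → as n→∞, aₙ→∞ (since base 4 > 1)
No finite upper bound exists
The sequence is UNBOUNDED

Unbounded (aₙ → ∞ as n → ∞)


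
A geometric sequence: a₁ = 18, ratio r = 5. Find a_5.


aₙ = a₁·r^(n-1)
= 18×5^4
= 18×625
= 11250

a_5 = 11250


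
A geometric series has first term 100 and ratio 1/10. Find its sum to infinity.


S∞ = a₁/(1-r) = 100/(1 - 1/10)
= 100/(9/10)
= 1000/9

S∞ = 1000/9


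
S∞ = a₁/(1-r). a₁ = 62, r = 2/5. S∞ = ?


S∞ = a₁/(1-r) = 62/(1 - 2/5)
= 62/(3/5)
= 310/3

S∞ = 310/3


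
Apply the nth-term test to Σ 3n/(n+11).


lim(n→∞) 3n/(n+11) = 3/1 = 3  (divide numerator and denominator by n)
lim aₙ = 3 ≠ 0 → series DIVERGES

Diverges (lim aₙ = 3 ≠ 0)


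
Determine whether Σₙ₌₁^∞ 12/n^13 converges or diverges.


p-series test: Σ c/n^p converges if p > 1, diverges if p ≤ 1 (constant c > 0 doesn't affect convergence).
p = 13
13 > 1 → CONVERGES

Converges (p = 13 > 1)


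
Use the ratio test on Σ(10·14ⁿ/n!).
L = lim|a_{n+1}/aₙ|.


aₙ = 10·14^n/n!
a_{n+1}/aₙ = 14^(n+1)/(n+1)! × n!/14^n  (constant 10 cancels)
= 14/(n+1)
L = lim(n→∞) 14/(n+1) = 0
L < 1 → series CONVERGES

Converges (ratio test: L = 0 < 1)


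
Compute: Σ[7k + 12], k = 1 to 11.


Σ(7k+12) = 7·Σk + 12·n
= 7·66 + 12·11
= 462 + 132 = 594

Σ = 594


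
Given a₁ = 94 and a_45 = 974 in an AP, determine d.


d = (aₙ - a₁)/(n-1)
= (974 - 94)/(45-1)
= 880/44 = 20

d = 20


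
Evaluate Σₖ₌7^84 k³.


Σₖ₌7^84 k³ = [84·85/2]² − [6·7/2]²
= 12744900 − 441 = 12744459

Σk³ = 12744459


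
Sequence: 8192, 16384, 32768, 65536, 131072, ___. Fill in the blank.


Pattern: powers of 2: 2ⁿ
Terms: 8192, 16384, 32768, 65536, 131072
Next term = 262144

Next term = 262144


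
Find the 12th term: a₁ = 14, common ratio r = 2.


aₙ = a₁·r^(n-1)
= 14×2^11
= 14×2048
= 28672

a_12 = 28672


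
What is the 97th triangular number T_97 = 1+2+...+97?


n(n+1)/2 = 97×98/2 = 9506/2 = 4753

Σk = 4753


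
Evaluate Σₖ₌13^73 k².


Σₖ₌13^73 k² = Σₖ₌₁^73 k² − Σₖ₌₁^12 k²
= 73·74·147/6 − 12·13·25/6
= 132349 − 650 = 131699

Σk² = 131699


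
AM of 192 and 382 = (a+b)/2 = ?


AM = (192 + 382)/2 = 574/2 = 287

AM = 287


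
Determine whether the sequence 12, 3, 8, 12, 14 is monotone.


Differences: -9, 5, 4, 2
Difference at position 2 is +5 (> 0) but position 1 is -9 (< 0) — sequence both rises and falls
→ NOT monotonic

Not monotonic


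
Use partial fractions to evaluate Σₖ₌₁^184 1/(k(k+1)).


1/(k(k+1)) = 1/k - 1/(k+1) (partial fractions)
Telescoping: Σ = 1 - 1/185 = 184/185

Sum = 184/185


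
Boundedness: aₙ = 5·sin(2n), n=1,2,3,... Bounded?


For all n, -1 ≤ sin(2n) ≤ 1, so -5 ≤ 5·sin(2n) ≤ 5
Lower bound: -5, Upper bound: 5
The sequence IS bounded

Bounded (-5 ≤ aₙ ≤ 5)


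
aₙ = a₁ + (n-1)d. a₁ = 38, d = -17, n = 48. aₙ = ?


aₙ = a₁ + (n-1)d
= 38 + (48-1)×-17
= 38 - 799
= -761

a_48 = -761


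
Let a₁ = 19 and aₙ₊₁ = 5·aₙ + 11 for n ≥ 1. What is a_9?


Computing step by step:
a_1 = 19
a_2 = 106
a_3 = 541
a_4 = 2716
a_5 = 13591
a_6 = 67966
a_7 = 339841
a_8 = 1699216
a_9 = 8496091


a_9 = 8496091


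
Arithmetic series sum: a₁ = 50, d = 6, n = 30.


aₙ = 50 + (30-1)×6 = 224
Sₙ = n(a₁+aₙ)/2 = 30×(50+224)/2
= 30×274/2 = 4110

S_30 = 4110


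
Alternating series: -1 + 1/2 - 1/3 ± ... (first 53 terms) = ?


S = -1 + 1/2 - 1/3 + 1/4 - 1/5 + 1/6 - 1/7 + 1/8 ± ...
= -0.7025
(Full series converges to -ln(2) ≈ -0.6931)

S_53 = -0.7025


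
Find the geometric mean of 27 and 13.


GM = √(27×13) = √351 = 18.735

GM = 18.735


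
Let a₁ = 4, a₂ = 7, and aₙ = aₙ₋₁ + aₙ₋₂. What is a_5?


Computing iteratively: 4, 7, 11, 18, 29
a_5 = 29

a_5 = 29


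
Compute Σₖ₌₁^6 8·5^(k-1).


Sₙ = 8×(5^6 - 1)/(5 - 1)
= 8×(15625 - 1)/4
= 8×15624/4
= 31248

S_6 = 31248


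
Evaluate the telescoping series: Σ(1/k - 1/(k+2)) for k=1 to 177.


Telescoping with gap 2: two head and two tail terms survive.
= (1 + 1/2) - (1/178 + 1/179)
= 3/2 - 1/178 - 1/179 = 23718/15931

Sum = 23718/15931


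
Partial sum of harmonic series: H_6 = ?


H_6 = 1/1 + 1/2 + 1/3 + 1/4 + 1/5 + 1/6
= 49/20
≈ 2.45

H_6 = 49/20 ≈ 2.45


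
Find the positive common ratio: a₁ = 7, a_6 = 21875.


r^(n-1) = aₙ/a₁
r^5 = 21875/7 = 3125
r = 3125^(1/5)
= 5

r = 5


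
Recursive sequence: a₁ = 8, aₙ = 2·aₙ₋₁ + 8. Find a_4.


Computing step by step:
a_1 = 8
a_2 = 24
a_3 = 56
a_4 = 120


a_4 = 120


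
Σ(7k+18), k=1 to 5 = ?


Σ(7k+18) = 7·Σk + 18·n
= 7·15 + 18·5
= 105 + 90 = 195

Σ = 195


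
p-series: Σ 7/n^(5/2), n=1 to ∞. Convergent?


p-series test: Σ c/n^p converges if p > 1, diverges if p ≤ 1 (constant c > 0 doesn't affect convergence).
p = 5/2
5/2 > 1 → CONVERGES

Converges (p = 5/2 > 1)


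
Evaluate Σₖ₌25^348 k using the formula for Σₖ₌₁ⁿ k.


Σₖ₌25^348 k = Σₖ₌₁^348 k − Σₖ₌₁^24 k
= 348·349/2 − 24·25/2
= 60726 − 300 = 60426

Σk = 60426


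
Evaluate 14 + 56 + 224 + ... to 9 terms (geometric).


Sₙ = 14×(4^9 - 1)/(4 - 1)
= 14×(262144 - 1)/3
= 14×262143/3
= 1223334

S_9 = 1223334


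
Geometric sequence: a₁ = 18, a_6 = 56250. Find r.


r^(n-1) = aₙ/a₁
r^5 = 56250/18 = 3125
r = 3125^(1/5)
= 5

r = 5


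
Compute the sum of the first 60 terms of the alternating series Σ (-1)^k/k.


S = -1 + 1/2 - 1/3 + 1/4 - 1/5 + 1/6 - 1/7 + 1/8 ± ...
= -0.6849
(Full series converges to -ln(2) ≈ -0.6931)

S_60 = -0.6849


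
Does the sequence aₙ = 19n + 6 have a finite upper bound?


aₙ = 19n + 6 → as n→∞, aₙ→∞
No finite upper bound exists
The sequence is UNBOUNDED

Unbounded (aₙ → ∞ as n → ∞)


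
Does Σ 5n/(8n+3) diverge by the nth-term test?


lim(n→∞) 5n/(8n+3) = 5/8 = 5/8  (divide numerator and denominator by n)
lim aₙ = 5/8 ≠ 0 → series DIVERGES

Diverges (lim aₙ = 5/8 ≠ 0)


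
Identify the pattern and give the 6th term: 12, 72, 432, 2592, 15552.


Pattern: geometric (r=6)
Terms: 12, 72, 432, 2592, 15552
Next term = 93312

Next term = 93312


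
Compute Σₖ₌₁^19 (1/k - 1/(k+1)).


Telescoping: adjacent terms cancel.
= 1/1 - 1/20
= 1 - 1/20 = 19/20

Sum = 19/20


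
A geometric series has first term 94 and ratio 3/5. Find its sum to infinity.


S∞ = a₁/(1-r) = 94/(1 - 3/5)
= 94/(2/5)
= 235

S∞ = 235


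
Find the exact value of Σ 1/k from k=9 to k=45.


Σₖ₌9^45 1/k = 1/9 + 1/10 + 1/11 + ... + 1/45
= 15797506267624526569/9419588158802421600
≈ 1.6771

Sum = 15797506267624526569/9419588158802421600 ≈ 1.6771


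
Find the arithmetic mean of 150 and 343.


AM = (150 + 343)/2 = 493/2 = 246.5

AM = 246.5


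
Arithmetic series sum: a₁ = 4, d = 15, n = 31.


aₙ = 4 + (31-1)×15 = 454
Sₙ = n(a₁+aₙ)/2 = 31×(4+454)/2
= 31×458/2 = 7099

S_31 = 7099


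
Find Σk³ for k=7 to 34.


Σₖ₌7^34 k³ = [34·35/2]² − [6·7/2]²
= 354025 − 441 = 353584

Σk³ = 353584


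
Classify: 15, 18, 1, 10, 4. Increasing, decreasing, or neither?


Differences: 3, -17, 9, -6
Difference at position 1 is +3 (> 0) but position 2 is -17 (< 0) — sequence both rises and falls
→ NOT monotonic

Not monotonic


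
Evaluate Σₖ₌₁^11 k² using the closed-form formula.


n = 11
n(n+1)(2n+1)/6 = 11×12×23/6
= 3036/6 = 506

Σk² = 506


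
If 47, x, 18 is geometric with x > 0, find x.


GM = √(47×18) = √846 = 29.0861

GM = 29.0861


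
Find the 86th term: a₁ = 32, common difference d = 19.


aₙ = a₁ + (n-1)d
= 32 + (86-1)×19
= 32 + 1615
= 1647

a_86 = 1647


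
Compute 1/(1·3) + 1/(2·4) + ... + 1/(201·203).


1/(k(k+2)) = (1/2)·(1/k - 1/(k+2)) (partial fractions)
Telescoping: Σ = (1/2)·(1 + 1/2 - 1/202 - 1/203) = 15276/20503

Sum = 15276/20503


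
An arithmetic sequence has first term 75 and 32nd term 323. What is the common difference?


d = (aₙ - a₁)/(n-1)
= (323 - 75)/(32-1)
= 248/31 = 8

d = 8


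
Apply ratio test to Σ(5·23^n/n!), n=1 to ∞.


aₙ = 5·23^n/n!
a_{n+1}/aₙ = 23^(n+1)/(n+1)! × n!/23^n  (constant 5 cancels)
= 23/(n+1)
L = lim(n→∞) 23/(n+1) = 0
L < 1 → series CONVERGES

Converges (ratio test: L = 0 < 1)


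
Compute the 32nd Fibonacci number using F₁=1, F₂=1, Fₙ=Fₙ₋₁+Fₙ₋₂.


Fibonacci sequence: 1, 1, 2, 3, 5, 8, 13, 21, 34, 55, 89, ...
F(32) = 2178309

F(32) = 2178309


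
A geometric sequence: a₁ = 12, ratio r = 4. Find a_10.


aₙ = a₁·r^(n-1)
= 12×4^9
= 12×262144
= 3145728

a_10 = 3145728


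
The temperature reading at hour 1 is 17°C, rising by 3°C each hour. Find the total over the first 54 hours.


aₙ = 17 + (54-1)×3 = 176
Sₙ = n(a₁+aₙ)/2 = 54×(17+176)/2
= 54×193/2 = 5211

S_54 = 5211


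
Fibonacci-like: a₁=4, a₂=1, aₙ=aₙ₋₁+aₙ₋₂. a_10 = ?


Computing iteratively: 4, 1, 5, 6, 11, 17, 28, 45, 73, 118
a_10 = 118

a_10 = 118


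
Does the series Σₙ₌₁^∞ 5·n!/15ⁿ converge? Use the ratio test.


aₙ = 5·n!/15^n
a_{n+1}/aₙ = (n+1)!/15^(n+1) × 15^n/n!  (constant 5 cancels)
= (n+1)/15
L = lim(n→∞) (n+1)/15 = ∞
L > 1 → series DIVERGES

Diverges (ratio test: L = ∞ > 1)


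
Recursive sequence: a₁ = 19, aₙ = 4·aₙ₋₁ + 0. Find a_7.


Computing step by step:
a_1 = 19
a_2 = 76
a_3 = 304
a_4 = 1216
a_5 = 4864
a_6 = 19456
a_7 = 77824


a_7 = 77824


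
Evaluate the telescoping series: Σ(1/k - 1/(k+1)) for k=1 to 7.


Telescoping: adjacent terms cancel.
= 1/1 - 1/8
= 1 - 1/8 = 7/8

Sum = 7/8


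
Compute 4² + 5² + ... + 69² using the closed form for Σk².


Σₖ₌4^69 k² = Σₖ₌₁^69 k² − Σₖ₌₁^3 k²
= 69·70·139/6 − 3·4·7/6
= 111895 − 14 = 111881

Σk² = 111881


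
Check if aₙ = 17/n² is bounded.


a₁ = 17, a₂ = 17/4, a₃ = 17/9, ...
0 < aₙ ≤ 17 for all n ≥ 1
The sequence IS bounded

Bounded (0 < aₙ ≤ 17)


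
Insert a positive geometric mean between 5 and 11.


GM = √(5×11) = √55 = 7.4162

GM = 7.4162


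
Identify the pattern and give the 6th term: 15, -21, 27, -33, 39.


Pattern: alternating sign, magnitude arithmetic (d=6)
Terms: 15, -21, 27, -33, 39
Next term = -45

Next term = -45


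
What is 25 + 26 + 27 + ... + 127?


Σₖ₌25^127 k = Σₖ₌₁^127 k − Σₖ₌₁^24 k
= 127·128/2 − 24·25/2
= 8128 − 300 = 7828

Σk = 7828


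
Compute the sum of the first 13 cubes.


n(n+1)/2 = 13×14/2 = 91
Σk³ = 91² = 8281

Σk³ = 8281


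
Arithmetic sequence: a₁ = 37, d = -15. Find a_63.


aₙ = a₁ + (n-1)d
= 37 + (63-1)×-15
= 37 - 930
= -893

a_63 = -893


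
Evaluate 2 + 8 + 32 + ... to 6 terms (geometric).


Sₙ = 2×(4^6 - 1)/(4 - 1)
= 2×(4096 - 1)/3
= 2×4095/3
= 2730

S_6 = 2730


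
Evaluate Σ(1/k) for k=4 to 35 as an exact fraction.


Σₖ₌4^35 1/k = 1/4 + 1/5 + 1/6 + ... + 1/35
= 30370011182509/13127595717600
≈ 2.3134

Sum = 30370011182509/13127595717600 ≈ 2.3134


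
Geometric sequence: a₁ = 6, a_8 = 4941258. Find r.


r^(n-1) = aₙ/a₁
r^7 = 4941258/6 = 823543
r = 823543^(1/7)
= 7

r = 7


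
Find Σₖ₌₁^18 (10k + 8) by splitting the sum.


Σ(10k+8) = 10·Σk + 8·n
= 10·171 + 8·18
= 1710 + 144 = 1854

Σ = 1854


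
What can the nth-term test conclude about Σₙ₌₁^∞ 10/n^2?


lim(n→∞) 10/n^2 = 0
lim aₙ = 0 → nth-term test is INCONCLUSIVE
(Need other tests; this is actually a convergent p-series with p=2 > 1)

Inconclusive (lim aₙ = 0; need another test)


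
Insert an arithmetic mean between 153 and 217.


AM = (153 + 217)/2 = 370/2 = 185

AM = 185


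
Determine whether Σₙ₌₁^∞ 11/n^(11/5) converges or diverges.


p-series test: Σ c/n^p converges if p > 1, diverges if p ≤ 1 (constant c > 0 doesn't affect convergence).
p = 11/5
11/5 > 1 → CONVERGES

Converges (p = 11/5 > 1)


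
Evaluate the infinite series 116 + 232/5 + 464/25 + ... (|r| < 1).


S∞ = a₁/(1-r) = 116/(1 - 2/5)
= 116/(3/5)
= 580/3

S∞ = 580/3


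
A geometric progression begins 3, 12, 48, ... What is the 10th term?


aₙ = a₁·r^(n-1)
= 3×4^9
= 3×262144
= 786432

a_10 = 786432


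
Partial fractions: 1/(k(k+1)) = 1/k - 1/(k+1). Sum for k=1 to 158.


1/(k(k+1)) = 1/k - 1/(k+1) (partial fractions)
Telescoping: Σ = 1 - 1/159 = 158/159

Sum = 158/159


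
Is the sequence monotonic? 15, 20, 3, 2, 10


Differences: 5, -17, -1, 8
Difference at position 1 is +5 (> 0) but position 2 is -17 (< 0) — sequence both rises and falls
→ NOT monotonic

Not monotonic


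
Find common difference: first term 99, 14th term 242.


d = (aₙ - a₁)/(n-1)
= (242 - 99)/(14-1)
= 143/13 = 11

d = 11


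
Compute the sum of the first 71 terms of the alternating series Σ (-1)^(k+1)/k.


S = 1 - 1/2 + 1/3 - 1/4 + 1/5 - 1/6 + 1/7 - 1/8 ± ...
= 0.7001
(Full series converges to +ln(2) ≈ +0.6931)

S_71 = 0.7001


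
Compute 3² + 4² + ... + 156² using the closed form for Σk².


Σₖ₌3^156 k² = Σₖ₌₁^156 k² − Σₖ₌₁^2 k²
= 156·157·313/6 − 2·3·5/6
= 1277666 − 5 = 1277661

Σk² = 1277661


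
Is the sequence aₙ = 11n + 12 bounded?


aₙ = 11n + 12 → as n→∞, aₙ→∞
No finite upper bound exists
The sequence is UNBOUNDED

Unbounded (aₙ → ∞ as n → ∞)


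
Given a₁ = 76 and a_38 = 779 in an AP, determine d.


d = (aₙ - a₁)/(n-1)
= (779 - 76)/(38-1)
= 703/37 = 19

d = 19


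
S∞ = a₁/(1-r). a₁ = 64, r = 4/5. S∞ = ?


S∞ = a₁/(1-r) = 64/(1 - 4/5)
= 64/(1/5)
= 320

S∞ = 320


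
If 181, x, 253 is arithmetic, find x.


AM = (181 + 253)/2 = 434/2 = 217

AM = 217


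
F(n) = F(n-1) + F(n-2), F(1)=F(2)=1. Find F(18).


Fibonacci sequence: 1, 1, 2, 3, 5, 8, 13, 21, 34, 55, 89, ...
F(18) = 2584

F(18) = 2584


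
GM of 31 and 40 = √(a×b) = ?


GM = √(31×40) = √1240 = 35.2136

GM = 35.2136


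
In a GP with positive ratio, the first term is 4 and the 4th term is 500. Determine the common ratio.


r^(n-1) = aₙ/a₁
r^3 = 500/4 = 125
r = 125^(1/3)
= 5

r = 5


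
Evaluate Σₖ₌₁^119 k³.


n(n+1)/2 = 119×120/2 = 7140
Σk³ = 7140² = 50979600

Σk³ = 50979600


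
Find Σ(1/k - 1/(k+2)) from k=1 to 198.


Telescoping with gap 2: two head and two tail terms survive.
= (1 + 1/2) - (1/199 + 1/200)
= 3/2 - 1/199 - 1/200 = 59301/39800

Sum = 59301/39800


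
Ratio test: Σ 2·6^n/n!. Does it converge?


aₙ = 2·6^n/n!
a_{n+1}/aₙ = 6^(n+1)/(n+1)! × n!/6^n  (constant 2 cancels)
= 6/(n+1)
L = lim(n→∞) 6/(n+1) = 0
L < 1 → series CONVERGES

Converges (ratio test: L = 0 < 1)


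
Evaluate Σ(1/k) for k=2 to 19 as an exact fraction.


Σₖ₌2^19 1/k = 1/2 + 1/3 + 1/4 + ... + 1/19
= 197698279/77597520
≈ 2.5477

Sum = 197698279/77597520 ≈ 2.5477


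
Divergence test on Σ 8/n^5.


lim(n→∞) 8/n^5 = 0
lim aₙ = 0 → nth-term test is INCONCLUSIVE
(Need other tests; this is actually a convergent p-series with p=5 > 1)

Inconclusive (lim aₙ = 0; need another test)


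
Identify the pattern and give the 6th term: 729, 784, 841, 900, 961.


Pattern: perfect squares: n²
Terms: 729, 784, 841, 900, 961
Next term = 1024

Next term = 1024


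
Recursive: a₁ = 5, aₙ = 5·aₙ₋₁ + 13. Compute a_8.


Computing step by step:
a_1 = 5
a_2 = 38
a_3 = 203
a_4 = 1028
a_5 = 5153
a_6 = 25778
a_7 = 128903
a_8 = 644528


a_8 = 644528


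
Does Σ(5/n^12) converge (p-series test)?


p-series test: Σ c/n^p converges if p > 1, diverges if p ≤ 1 (constant c > 0 doesn't affect convergence).
p = 12
12 > 1 → CONVERGES

Converges (p = 12 > 1)


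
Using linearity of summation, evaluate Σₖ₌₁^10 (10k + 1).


Σ(10k+1) = 10·Σk + 1·n
= 10·55 + 1·10
= 550 + 10 = 560

Σ = 560


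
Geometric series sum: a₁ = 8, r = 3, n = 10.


Sₙ = 8×(3^10 - 1)/(3 - 1)
= 8×(59049 - 1)/2
= 8×59048/2
= 236192

S_10 = 236192


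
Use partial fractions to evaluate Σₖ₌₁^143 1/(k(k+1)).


1/(k(k+1)) = 1/k - 1/(k+1) (partial fractions)
Telescoping: Σ = 1 - 1/144 = 143/144

Sum = 143/144


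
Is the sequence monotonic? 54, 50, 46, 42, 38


Differences: -4, -4, -4, -4
All differences < 0 → strictly DECREASING

Monotonically decreasing


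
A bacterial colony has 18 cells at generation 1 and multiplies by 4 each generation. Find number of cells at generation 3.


aₙ = a₁·r^(n-1)
= 18×4^2
= 18×16
= 288

a_3 = 288


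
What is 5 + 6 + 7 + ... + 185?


Σₖ₌5^185 k = Σₖ₌₁^185 k − Σₖ₌₁^4 k
= 185·186/2 − 4·5/2
= 17205 − 10 = 17195

Σk = 17195


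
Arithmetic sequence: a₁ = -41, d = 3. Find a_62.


aₙ = a₁ + (n-1)d
= -41 + (62-1)×3
= -41 + 183
= 142

a_62 = 142


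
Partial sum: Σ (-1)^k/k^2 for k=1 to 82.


S = -1 + 1/4 - 1/9 + 1/16 - 1/25 + 1/36 - 1/49 + 1/64 ± ...
= -0.8224
(Full series converges to -π²/12 ≈ -0.8225)

S_82 = -0.8224


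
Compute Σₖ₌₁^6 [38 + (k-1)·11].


aₙ = 38 + (6-1)×11 = 93
Sₙ = n(a₁+aₙ)/2 = 6×(38+93)/2
= 6×131/2 = 393

S_6 = 393


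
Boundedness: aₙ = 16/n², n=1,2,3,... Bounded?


a₁ = 16, a₂ = 16/4, a₃ = 16/9, ...
0 < aₙ ≤ 16 for all n ≥ 1
The sequence IS bounded

Bounded (0 < aₙ ≤ 16)


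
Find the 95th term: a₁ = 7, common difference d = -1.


aₙ = a₁ + (n-1)d
= 7 + (95-1)×-1
= 7 - 94
= -87

a_95 = -87


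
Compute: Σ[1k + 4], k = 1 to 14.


Σ(1k+4) = 1·Σk + 4·n
= 1·105 + 4·14
= 105 + 56 = 161

Σ = 161


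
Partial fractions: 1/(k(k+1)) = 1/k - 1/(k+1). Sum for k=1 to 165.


1/(k(k+1)) = 1/k - 1/(k+1) (partial fractions)
Telescoping: Σ = 1 - 1/166 = 165/166

Sum = 165/166


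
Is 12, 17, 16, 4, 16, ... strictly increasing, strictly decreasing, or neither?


Differences: 5, -1, -12, 12
Difference at position 1 is +5 (> 0) but position 2 is -1 (< 0) — sequence both rises and falls
→ NOT monotonic

Not monotonic


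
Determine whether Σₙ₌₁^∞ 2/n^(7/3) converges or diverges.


p-series test: Σ c/n^p converges if p > 1, diverges if p ≤ 1 (constant c > 0 doesn't affect convergence).
p = 7/3
7/3 > 1 → CONVERGES

Converges (p = 7/3 > 1)


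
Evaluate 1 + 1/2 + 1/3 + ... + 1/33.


H_33 = 1/1 + 1/2 + 1/3 + ... + 1/33
= 53676090078349/13127595717600
≈ 4.0888

H_33 = 53676090078349/13127595717600 ≈ 4.0888


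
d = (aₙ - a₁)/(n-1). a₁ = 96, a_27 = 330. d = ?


d = (aₙ - a₁)/(n-1)
= (330 - 96)/(27-1)
= 234/26 = 9

d = 9


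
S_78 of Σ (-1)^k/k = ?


S = -1 + 1/2 - 1/3 + 1/4 - 1/5 + 1/6 - 1/7 + 1/8 ± ...
= -0.6868
(Full series converges to -ln(2) ≈ -0.6931)

S_78 = -0.6868


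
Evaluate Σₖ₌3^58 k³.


Σₖ₌3^58 k³ = [58·59/2]² − [2·3/2]²
= 2927521 − 9 = 2927512

Σk³ = 2927512


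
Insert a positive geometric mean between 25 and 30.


GM = √(25×30) = √750 = 27.3861

GM = 27.3861


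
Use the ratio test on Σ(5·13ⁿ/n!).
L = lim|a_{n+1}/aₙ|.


aₙ = 5·13^n/n!
a_{n+1}/aₙ = 13^(n+1)/(n+1)! × n!/13^n  (constant 5 cancels)
= 13/(n+1)
L = lim(n→∞) 13/(n+1) = 0
L < 1 → series CONVERGES

Converges (ratio test: L = 0 < 1)


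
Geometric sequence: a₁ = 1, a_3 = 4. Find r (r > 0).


r^(n-1) = aₙ/a₁
r^2 = 4/1 = 4
r = 4^(1/2)
= ±2; taking r > 0 gives r = 2

r = 2


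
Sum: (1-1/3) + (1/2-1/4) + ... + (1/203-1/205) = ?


Telescoping with gap 2: two head and two tail terms survive.
= (1 + 1/2) - (1/204 + 1/205)
= 3/2 - 1/204 - 1/205 = 62321/41820

Sum = 62321/41820


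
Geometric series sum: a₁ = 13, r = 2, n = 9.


Sₙ = 13×(2^9 - 1)/(2 - 1)
= 13×(512 - 1)/1
= 13×511/1
= 6643

S_9 = 6643


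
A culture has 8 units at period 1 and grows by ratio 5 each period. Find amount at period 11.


aₙ = a₁·r^(n-1)
= 8×5^10
= 8×9765625
= 78125000

a_11 = 78125000


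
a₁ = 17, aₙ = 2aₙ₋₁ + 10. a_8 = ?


Computing step by step:
a_1 = 17
a_2 = 44
a_3 = 98
a_4 = 206
a_5 = 422
a_6 = 854
a_7 = 1718
a_8 = 3446


a_8 = 3446


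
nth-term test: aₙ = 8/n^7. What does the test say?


lim(n→∞) 8/n^7 = 0
lim aₙ = 0 → nth-term test is INCONCLUSIVE
(Need other tests; this is actually a convergent p-series with p=7 > 1)

Inconclusive (lim aₙ = 0; need another test)


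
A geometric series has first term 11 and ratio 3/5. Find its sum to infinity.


S∞ = a₁/(1-r) = 11/(1 - 3/5)
= 11/(2/5)
= 55/2

S∞ = 55/2


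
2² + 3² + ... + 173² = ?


Σₖ₌2^173 k² = Σₖ₌₁^173 k² − Σₖ₌₁^1 k²
= 173·174·347/6 − 1·2·3/6
= 1740899 − 1 = 1740898

Σk² = 1740898


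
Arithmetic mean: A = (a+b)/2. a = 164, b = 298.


AM = (164 + 298)/2 = 462/2 = 231

AM = 231


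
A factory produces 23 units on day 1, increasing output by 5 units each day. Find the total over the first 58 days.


aₙ = 23 + (58-1)×5 = 308
Sₙ = n(a₁+aₙ)/2 = 58×(23+308)/2
= 58×331/2 = 9599

S_58 = 9599


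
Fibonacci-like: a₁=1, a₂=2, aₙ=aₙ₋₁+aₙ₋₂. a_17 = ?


Computing iteratively: 1, 2, 3, 5, 8, 13, 21, 34, 55, 89, 144, 233, ...
a_17 = 2584

a_17 = 2584


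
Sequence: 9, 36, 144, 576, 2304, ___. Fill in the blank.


Pattern: geometric (r=4)
Terms: 9, 36, 144, 576, 2304
Next term = 9216

Next term = 9216


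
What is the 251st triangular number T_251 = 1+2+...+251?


n(n+1)/2 = 251×252/2 = 63252/2 = 31626

Σk = 31626


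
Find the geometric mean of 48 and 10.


GM = √(48×10) = √480 = 21.9089

GM = 21.9089


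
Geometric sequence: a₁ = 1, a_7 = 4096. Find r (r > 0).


r^(n-1) = aₙ/a₁
r^6 = 4096/1 = 4096
r = 4096^(1/6)
= ±4; taking r > 0 gives r = 4

r = 4


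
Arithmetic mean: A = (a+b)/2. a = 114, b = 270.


AM = (114 + 270)/2 = 384/2 = 192

AM = 192


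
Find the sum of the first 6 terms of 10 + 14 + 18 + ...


aₙ = 10 + (6-1)×4 = 30
Sₙ = n(a₁+aₙ)/2 = 6×(10+30)/2
= 6×40/2 = 120

S_6 = 120


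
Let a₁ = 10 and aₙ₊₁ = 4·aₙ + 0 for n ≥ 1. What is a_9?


Computing step by step:
a_1 = 10
a_2 = 40
a_3 = 160
a_4 = 640
a_5 = 2560
a_6 = 10240
a_7 = 40960
a_8 = 163840
a_9 = 655360


a_9 = 655360


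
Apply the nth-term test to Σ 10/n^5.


lim(n→∞) 10/n^5 = 0
lim aₙ = 0 → nth-term test is INCONCLUSIVE
(Need other tests; this is actually a convergent p-series with p=5 > 1)

Inconclusive (lim aₙ = 0; need another test)


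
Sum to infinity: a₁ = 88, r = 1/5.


S∞ = a₁/(1-r) = 88/(1 - 1/5)
= 88/(4/5)
= 110

S∞ = 110


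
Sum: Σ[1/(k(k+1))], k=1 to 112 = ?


1/(k(k+1)) = 1/k - 1/(k+1) (partial fractions)
Telescoping: Σ = 1 - 1/113 = 112/113

Sum = 112/113


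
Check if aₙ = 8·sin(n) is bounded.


For all n, -1 ≤ sin(n) ≤ 1, so -8 ≤ 8·sin(n) ≤ 8
Lower bound: -8, Upper bound: 8
The sequence IS bounded

Bounded (-8 ≤ aₙ ≤ 8)


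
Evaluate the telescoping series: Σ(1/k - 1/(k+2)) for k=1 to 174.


Telescoping with gap 2: two head and two tail terms survive.
= (1 + 1/2) - (1/175 + 1/176)
= 3/2 - 1/175 - 1/176 = 45849/30800

Sum = 45849/30800


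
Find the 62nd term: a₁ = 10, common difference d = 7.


aₙ = a₁ + (n-1)d
= 10 + (62-1)×7
= 10 + 427
= 437

a_62 = 437


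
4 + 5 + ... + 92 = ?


Σₖ₌4^92 k = Σₖ₌₁^92 k − Σₖ₌₁^3 k
= 92·93/2 − 3·4/2
= 4278 − 6 = 4272

Σk = 4272


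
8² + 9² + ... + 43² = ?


Σₖ₌8^43 k² = Σₖ₌₁^43 k² − Σₖ₌₁^7 k²
= 43·44·87/6 − 7·8·15/6
= 27434 − 140 = 27294

Σk² = 27294


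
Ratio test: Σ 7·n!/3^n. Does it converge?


aₙ = 7·n!/3^n
a_{n+1}/aₙ = (n+1)!/3^(n+1) × 3^n/n!  (constant 7 cancels)
= (n+1)/3
L = lim(n→∞) (n+1)/3 = ∞
L > 1 → series DIVERGES

Diverges (ratio test: L = ∞ > 1)


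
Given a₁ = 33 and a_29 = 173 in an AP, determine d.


d = (aₙ - a₁)/(n-1)
= (173 - 33)/(29-1)
= 140/28 = 5

d = 5


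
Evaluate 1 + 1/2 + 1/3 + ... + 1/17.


H_17 = 1/1 + 1/2 + 1/3 + ... + 1/17
= 42142223/12252240
≈ 3.4396

H_17 = 42142223/12252240 ≈ 3.4396


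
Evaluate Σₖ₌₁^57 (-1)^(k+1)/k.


S = 1 - 1/2 + 1/3 - 1/4 + 1/5 - 1/6 + 1/7 - 1/8 ± ...
= 0.7018
(Full series converges to +ln(2) ≈ +0.6931)

S_57 = 0.7018


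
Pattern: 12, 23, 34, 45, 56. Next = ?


Pattern: arithmetic (d=11)
Terms: 12, 23, 34, 45, 56
Next term = 67

Next term = 67


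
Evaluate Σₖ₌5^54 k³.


Σₖ₌5^54 k³ = [54·55/2]² − [4·5/2]²
= 2205225 − 100 = 2205125

Σk³ = 2205125


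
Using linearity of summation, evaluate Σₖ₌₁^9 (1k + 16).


Σ(1k+16) = 1·Σk + 16·n
= 1·45 + 16·9
= 45 + 144 = 189

Σ = 189


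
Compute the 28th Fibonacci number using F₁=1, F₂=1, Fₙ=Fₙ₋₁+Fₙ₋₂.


Fibonacci sequence: 1, 1, 2, 3, 5, 8, 13, 21, 34, 55, 89, ...
F(28) = 317811

F(28) = 317811


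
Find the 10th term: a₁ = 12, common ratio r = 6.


aₙ = a₁·r^(n-1)
= 12×6^9
= 12×10077696
= 120932352

a_10 = 120932352


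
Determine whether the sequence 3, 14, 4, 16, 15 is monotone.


Differences: 11, -10, 12, -1
Difference at position 1 is +11 (> 0) but position 2 is -10 (< 0) — sequence both rises and falls
→ NOT monotonic

Not monotonic


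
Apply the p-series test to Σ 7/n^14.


p-series test: Σ c/n^p converges if p > 1, diverges if p ≤ 1 (constant c > 0 doesn't affect convergence).
p = 14
14 > 1 → CONVERGES

Converges (p = 14 > 1)


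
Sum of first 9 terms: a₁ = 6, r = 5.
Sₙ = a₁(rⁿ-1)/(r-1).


Sₙ = 6×(5^9 - 1)/(5 - 1)
= 6×(1953125 - 1)/4
= 6×1953124/4
= 2929686

S_9 = 2929686


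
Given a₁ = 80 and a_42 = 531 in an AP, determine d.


d = (aₙ - a₁)/(n-1)
= (531 - 80)/(42-1)
= 451/41 = 11

d = 11


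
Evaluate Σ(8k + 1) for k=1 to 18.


Σ(8k+1) = 8·Σk + 1·n
= 8·171 + 1·18
= 1368 + 18 = 1386

Σ = 1386


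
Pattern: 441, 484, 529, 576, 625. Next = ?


Pattern: perfect squares: n²
Terms: 441, 484, 529, 576, 625
Next term = 676

Next term = 676


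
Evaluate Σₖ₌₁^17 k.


n(n+1)/2 = 17×18/2 = 306/2 = 153

Σk = 153


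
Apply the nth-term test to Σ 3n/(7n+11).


lim(n→∞) 3n/(7n+11) = 3/7 = 3/7  (divide numerator and denominator by n)
lim aₙ = 3/7 ≠ 0 → series DIVERGES

Diverges (lim aₙ = 3/7 ≠ 0)


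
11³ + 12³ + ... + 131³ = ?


Σₖ₌11^131 k³ = [131·132/2]² − [10·11/2]²
= 74753316 − 3025 = 74750291

Σk³ = 74750291


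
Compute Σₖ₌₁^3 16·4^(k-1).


Sₙ = 16×(4^3 - 1)/(4 - 1)
= 16×(64 - 1)/3
= 16×63/3
= 336

S_3 = 336
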